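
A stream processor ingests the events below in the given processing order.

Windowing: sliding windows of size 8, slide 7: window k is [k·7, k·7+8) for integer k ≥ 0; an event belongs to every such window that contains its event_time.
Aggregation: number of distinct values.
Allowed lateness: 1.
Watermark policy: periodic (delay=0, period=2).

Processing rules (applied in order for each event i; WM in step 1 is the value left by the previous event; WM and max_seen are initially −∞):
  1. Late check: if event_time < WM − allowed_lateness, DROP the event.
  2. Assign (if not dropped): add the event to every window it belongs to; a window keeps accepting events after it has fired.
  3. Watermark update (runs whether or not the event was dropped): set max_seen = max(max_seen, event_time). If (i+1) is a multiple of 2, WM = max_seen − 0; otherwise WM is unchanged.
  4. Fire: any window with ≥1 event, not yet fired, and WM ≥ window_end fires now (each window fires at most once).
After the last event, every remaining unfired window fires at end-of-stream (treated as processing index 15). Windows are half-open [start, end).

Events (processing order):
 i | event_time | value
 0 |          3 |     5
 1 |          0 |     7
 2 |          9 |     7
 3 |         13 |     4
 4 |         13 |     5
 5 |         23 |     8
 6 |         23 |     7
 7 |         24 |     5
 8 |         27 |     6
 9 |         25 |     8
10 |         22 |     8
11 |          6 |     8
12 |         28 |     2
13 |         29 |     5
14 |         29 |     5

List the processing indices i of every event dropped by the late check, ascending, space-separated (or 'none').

10 11

i=0 t=3 v=5: → [0,8); WM=−∞
i=1 t=0 v=7: → [0,8); WM=3
i=2 t=9 v=7: → [7,15); WM=3
i=3 t=13 v=4: → [7,15); WM=13; [0,8) fires=2
i=4 t=13 v=5: → [7,15); WM=13
i=5 t=23 v=8: → [21,29); WM=23; [7,15) fires=3
i=6 t=23 v=7: → [21,29); WM=23
i=7 t=24 v=5: → [21,29); WM=24
i=8 t=27 v=6: → [21,29); WM=24
i=9 t=25 v=8: → [21,29); WM=27
i=10 t=22 v=8: DROP (t<27-1); WM=27
i=11 t=6 v=8: DROP (t<27-1); WM=27
i=12 t=28 v=2: → [28,36),[21,29); WM=27
i=13 t=29 v=5: → [28,36); WM=29; [21,29) fires=5
i=14 t=29 v=5: → [28,36); WM=29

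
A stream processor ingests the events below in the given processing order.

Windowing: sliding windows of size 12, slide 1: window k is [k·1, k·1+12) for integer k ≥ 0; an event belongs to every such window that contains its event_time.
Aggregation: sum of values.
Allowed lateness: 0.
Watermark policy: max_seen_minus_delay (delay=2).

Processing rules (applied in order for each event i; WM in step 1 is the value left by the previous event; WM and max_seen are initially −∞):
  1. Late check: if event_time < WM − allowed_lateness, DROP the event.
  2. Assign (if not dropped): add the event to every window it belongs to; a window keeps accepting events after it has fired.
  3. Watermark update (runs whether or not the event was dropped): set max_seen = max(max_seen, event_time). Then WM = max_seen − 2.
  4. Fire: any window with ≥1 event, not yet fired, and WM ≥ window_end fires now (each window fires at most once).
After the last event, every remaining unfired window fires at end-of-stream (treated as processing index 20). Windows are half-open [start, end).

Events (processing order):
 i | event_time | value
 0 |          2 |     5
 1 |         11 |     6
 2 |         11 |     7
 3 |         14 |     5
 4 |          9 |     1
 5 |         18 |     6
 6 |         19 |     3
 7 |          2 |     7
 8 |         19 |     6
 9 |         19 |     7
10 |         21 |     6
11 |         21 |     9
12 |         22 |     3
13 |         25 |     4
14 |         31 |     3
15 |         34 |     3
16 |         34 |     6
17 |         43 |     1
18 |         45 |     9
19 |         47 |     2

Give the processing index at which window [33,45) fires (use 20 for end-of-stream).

i=0 t=2 v=5: → [2,14),[1,13),[0,12); WM=0
i=1 t=11 v=6: → [11,23),[10,22),[9,21),[8,20),[7,19),[6,18),[5,17),[4,16),[3,15),[2,14),[1,13),[0,12); WM=9
i=2 t=11 v=7: → [11,23),[10,22),[9,21),[8,20),[7,19),[6,18),[5,17),[4,16),[3,15),[2,14),[1,13),[0,12); WM=9
i=3 t=14 v=5: → [14,26),[13,25),[12,24),[11,23),[10,22),[9,21),[8,20),[7,19),[6,18),[5,17),[4,16),[3,15); WM=12; [0,12) fires=18
i=4 t=9 v=1: DROP (t<12-0); WM=12
i=5 t=18 v=6: → [18,30),[17,29),[16,28),[15,27),[14,26),[13,25),[12,24),[11,23),[10,22),[9,21),[8,20),[7,19); WM=16; [1,13) fires=18 [2,14) fires=18 [3,15) fires=18 [4,16) fires=18
i=6 t=19 v=3: → [19,31),[18,30),[17,29),[16,28),[15,27),[14,26),[13,25),[12,24),[11,23),[10,22),[9,21),[8,20); WM=17; [5,17) fires=18
i=7 t=2 v=7: DROP (t<17-0); WM=17
i=8 t=19 v=6: → [19,31),[18,30),[17,29),[16,28),[15,27),[14,26),[13,25),[12,24),[11,23),[10,22),[9,21),[8,20); WM=17
i=9 t=19 v=7: → [19,31),[18,30),[17,29),[16,28),[15,27),[14,26),[13,25),[12,24),[11,23),[10,22),[9,21),[8,20); WM=17
i=10 t=21 v=6: → [21,33),[20,32),[19,31),[18,30),[17,29),[16,28),[15,27),[14,26),[13,25),[12,24),[11,23),[10,22); WM=19; [6,18) fires=18 [7,19) fires=24
i=11 t=21 v=9: → [21,33),[20,32),[19,31),[18,30),[17,29),[16,28),[15,27),[14,26),[13,25),[12,24),[11,23),[10,22); WM=19
i=12 t=22 v=3: → [22,34),[21,33),[20,32),[19,31),[18,30),[17,29),[16,28),[15,27),[14,26),[13,25),[12,24),[11,23); WM=20; [8,20) fires=40
i=13 t=25 v=4: → [25,37),[24,36),[23,35),[22,34),[21,33),[20,32),[19,31),[18,30),[17,29),[16,28),[15,27),[14,26); WM=23; [9,21) fires=40 [10,22) fires=55 [11,23) fires=58
i=14 t=31 v=3: → [31,43),[30,42),[29,41),[28,40),[27,39),[26,38),[25,37),[24,36),[23,35),[22,34),[21,33),[20,32); WM=29; [12,24) fires=45 [13,25) fires=45 [14,26) fires=49 [15,27) fires=44 [16,28) fires=44 [17,29) fires=44
i=15 t=34 v=3: → [34,46),[33,45),[32,44),[31,43),[30,42),[29,41),[28,40),[27,39),[26,38),[25,37),[24,36),[23,35); WM=32; [18,30) fires=44 [19,31) fires=38 [20,32) fires=25
i=16 t=34 v=6: → [34,46),[33,45),[32,44),[31,43),[30,42),[29,41),[28,40),[27,39),[26,38),[25,37),[24,36),[23,35); WM=32
i=17 t=43 v=1: → [43,55),[42,54),[41,53),[40,52),[39,51),[38,50),[37,49),[36,48),[35,47),[34,46),[33,45),[32,44); WM=41; [21,33) fires=25 [22,34) fires=10 [23,35) fires=16 [24,36) fires=16 [25,37) fires=16 [26,38) fires=12 [27,39) fires=12 [28,40) fires=12 [29,41) fires=12
i=18 t=45 v=9: → [45,57),[44,56),[43,55),[42,54),[41,53),[40,52),[39,51),[38,50),[37,49),[36,48),[35,47),[34,46); WM=43; [30,42) fires=12 [31,43) fires=12
i=19 t=47 v=2: → [47,59),[46,58),[45,57),[44,56),[43,55),[42,54),[41,53),[40,52),[39,51),[38,50),[37,49),[36,48); WM=45; [32,44) fires=10 [33,45) fires=10

19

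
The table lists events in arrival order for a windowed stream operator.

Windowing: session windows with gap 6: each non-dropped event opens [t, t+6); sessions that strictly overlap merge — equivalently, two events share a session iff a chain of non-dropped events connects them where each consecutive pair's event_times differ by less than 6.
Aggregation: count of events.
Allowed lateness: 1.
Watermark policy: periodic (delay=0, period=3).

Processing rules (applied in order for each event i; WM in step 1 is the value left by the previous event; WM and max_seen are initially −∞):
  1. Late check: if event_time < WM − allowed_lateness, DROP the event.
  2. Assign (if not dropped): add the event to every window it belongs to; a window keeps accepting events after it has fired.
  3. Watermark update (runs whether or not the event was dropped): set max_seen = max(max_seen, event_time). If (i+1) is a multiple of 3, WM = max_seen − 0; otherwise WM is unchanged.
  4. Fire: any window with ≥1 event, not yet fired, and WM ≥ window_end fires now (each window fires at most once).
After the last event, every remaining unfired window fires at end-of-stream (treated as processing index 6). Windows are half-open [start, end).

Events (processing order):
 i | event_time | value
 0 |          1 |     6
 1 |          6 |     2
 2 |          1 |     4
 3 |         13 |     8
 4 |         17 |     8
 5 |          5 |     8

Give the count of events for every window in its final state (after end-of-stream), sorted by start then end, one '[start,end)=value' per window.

i=0 t=1 v=6: → [1,7); WM=−∞
i=1 t=6 v=2: → [1,12); WM=−∞
i=2 t=1 v=4: → [1,12); WM=6
i=3 t=13 v=8: → [13,19); WM=6
i=4 t=17 v=8: → [13,23); WM=6
i=5 t=5 v=8: → [1,12); WM=17

[1,12)=4 [13,23)=2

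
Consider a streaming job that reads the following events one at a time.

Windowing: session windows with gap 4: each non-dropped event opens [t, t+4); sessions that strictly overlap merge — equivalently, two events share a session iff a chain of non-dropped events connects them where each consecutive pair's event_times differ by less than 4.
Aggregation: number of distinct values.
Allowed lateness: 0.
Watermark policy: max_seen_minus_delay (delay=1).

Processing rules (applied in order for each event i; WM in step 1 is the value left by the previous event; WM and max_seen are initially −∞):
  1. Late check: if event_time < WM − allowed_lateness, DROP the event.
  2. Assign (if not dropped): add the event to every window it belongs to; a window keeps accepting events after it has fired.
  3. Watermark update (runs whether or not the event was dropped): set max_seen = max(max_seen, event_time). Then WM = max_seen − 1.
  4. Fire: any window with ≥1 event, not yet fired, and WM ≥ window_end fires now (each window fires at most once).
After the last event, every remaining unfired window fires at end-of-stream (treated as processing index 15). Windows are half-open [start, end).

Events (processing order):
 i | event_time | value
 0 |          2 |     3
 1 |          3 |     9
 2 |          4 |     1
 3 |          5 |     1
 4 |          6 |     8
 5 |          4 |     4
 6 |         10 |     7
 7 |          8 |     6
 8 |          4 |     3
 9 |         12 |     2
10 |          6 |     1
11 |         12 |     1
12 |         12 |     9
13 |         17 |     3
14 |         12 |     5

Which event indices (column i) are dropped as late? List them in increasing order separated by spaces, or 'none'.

5 7 8 10 14

i=0 t=2 v=3: → [2,6); WM=1
i=1 t=3 v=9: → [2,7); WM=2
i=2 t=4 v=1: → [2,8); WM=3
i=3 t=5 v=1: → [2,9); WM=4
i=4 t=6 v=8: → [2,10); WM=5
i=5 t=4 v=4: DROP (t<5-0); WM=5
i=6 t=10 v=7: → [10,14); WM=9
i=7 t=8 v=6: DROP (t<9-0); WM=9
i=8 t=4 v=3: DROP (t<9-0); WM=9
i=9 t=12 v=2: → [10,16); WM=11
i=10 t=6 v=1: DROP (t<11-0); WM=11
i=11 t=12 v=1: → [10,16); WM=11
i=12 t=12 v=9: → [10,16); WM=11
i=13 t=17 v=3: → [17,21); WM=16
i=14 t=12 v=5: DROP (t<16-0); WM=16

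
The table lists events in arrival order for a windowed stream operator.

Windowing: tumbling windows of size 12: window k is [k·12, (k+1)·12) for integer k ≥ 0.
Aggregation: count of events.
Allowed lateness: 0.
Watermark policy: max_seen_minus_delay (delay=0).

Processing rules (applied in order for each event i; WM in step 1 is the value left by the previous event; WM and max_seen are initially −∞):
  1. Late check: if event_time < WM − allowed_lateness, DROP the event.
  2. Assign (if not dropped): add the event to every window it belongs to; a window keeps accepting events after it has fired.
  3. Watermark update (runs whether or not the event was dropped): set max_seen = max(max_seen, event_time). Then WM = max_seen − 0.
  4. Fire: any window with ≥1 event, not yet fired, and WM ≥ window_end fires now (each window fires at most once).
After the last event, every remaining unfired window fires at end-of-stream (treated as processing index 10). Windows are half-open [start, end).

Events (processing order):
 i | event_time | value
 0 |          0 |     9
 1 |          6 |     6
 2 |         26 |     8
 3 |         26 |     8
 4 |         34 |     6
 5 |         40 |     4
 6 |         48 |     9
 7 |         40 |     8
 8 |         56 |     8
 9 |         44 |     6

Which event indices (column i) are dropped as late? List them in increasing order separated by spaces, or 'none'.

i=0 t=0 v=9: → [0,12); WM=0
i=1 t=6 v=6: → [0,12); WM=6
i=2 t=26 v=8: → [24,36); WM=26; [0,12) fires=2
i=3 t=26 v=8: → [24,36); WM=26
i=4 t=34 v=6: → [24,36); WM=34
i=5 t=40 v=4: → [36,48); WM=40; [24,36) fires=3
i=6 t=48 v=9: → [48,60); WM=48; [36,48) fires=1
i=7 t=40 v=8: DROP (t<48-0); WM=48
i=8 t=56 v=8: → [48,60); WM=56
i=9 t=44 v=6: DROP (t<56-0); WM=56

7 9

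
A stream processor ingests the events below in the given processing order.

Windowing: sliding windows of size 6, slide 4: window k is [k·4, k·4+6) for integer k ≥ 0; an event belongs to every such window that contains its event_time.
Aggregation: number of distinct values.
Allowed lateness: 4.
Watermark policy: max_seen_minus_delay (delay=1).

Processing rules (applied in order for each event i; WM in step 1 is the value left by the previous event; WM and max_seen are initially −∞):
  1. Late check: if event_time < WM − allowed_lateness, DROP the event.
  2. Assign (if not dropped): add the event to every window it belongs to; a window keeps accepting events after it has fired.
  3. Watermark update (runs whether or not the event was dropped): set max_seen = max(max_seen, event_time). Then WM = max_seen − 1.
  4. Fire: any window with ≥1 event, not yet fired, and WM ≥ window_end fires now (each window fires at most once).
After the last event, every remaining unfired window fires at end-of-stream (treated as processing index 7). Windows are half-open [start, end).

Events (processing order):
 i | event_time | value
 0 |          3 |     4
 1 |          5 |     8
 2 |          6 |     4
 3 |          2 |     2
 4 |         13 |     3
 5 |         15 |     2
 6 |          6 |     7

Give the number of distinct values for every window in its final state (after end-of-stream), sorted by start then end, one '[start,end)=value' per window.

i=0 t=3 v=4: → [0,6); WM=2
i=1 t=5 v=8: → [4,10),[0,6); WM=4
i=2 t=6 v=4: → [4,10); WM=5
i=3 t=2 v=2: → [0,6); WM=5
i=4 t=13 v=3: → [12,18),[8,14); WM=12; [0,6) fires=3 [4,10) fires=2
i=5 t=15 v=2: → [12,18); WM=14; [8,14) fires=1
i=6 t=6 v=7: DROP (t<14-4); WM=14

[0,6)=3 [4,10)=2 [8,14)=1 [12,18)=2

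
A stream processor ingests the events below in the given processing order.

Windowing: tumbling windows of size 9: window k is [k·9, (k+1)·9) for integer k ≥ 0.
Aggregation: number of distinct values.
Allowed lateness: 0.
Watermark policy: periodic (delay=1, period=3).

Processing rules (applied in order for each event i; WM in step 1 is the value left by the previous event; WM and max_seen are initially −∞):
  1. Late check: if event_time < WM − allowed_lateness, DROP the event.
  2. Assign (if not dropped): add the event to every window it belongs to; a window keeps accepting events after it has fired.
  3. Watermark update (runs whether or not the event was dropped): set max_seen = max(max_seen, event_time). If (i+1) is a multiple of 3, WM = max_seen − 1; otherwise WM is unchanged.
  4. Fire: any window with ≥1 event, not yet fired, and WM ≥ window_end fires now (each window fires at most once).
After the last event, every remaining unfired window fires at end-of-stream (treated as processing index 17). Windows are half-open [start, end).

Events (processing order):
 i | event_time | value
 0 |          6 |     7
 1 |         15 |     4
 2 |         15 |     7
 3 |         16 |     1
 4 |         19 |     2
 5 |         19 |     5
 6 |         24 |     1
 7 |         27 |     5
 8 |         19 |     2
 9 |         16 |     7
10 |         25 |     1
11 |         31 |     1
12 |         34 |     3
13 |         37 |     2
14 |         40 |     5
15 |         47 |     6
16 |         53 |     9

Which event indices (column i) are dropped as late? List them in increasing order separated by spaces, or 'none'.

9 10

i=0 t=6 v=7: → [0,9); WM=−∞
i=1 t=15 v=4: → [9,18); WM=−∞
i=2 t=15 v=7: → [9,18); WM=14; [0,9) fires=1
i=3 t=16 v=1: → [9,18); WM=14
i=4 t=19 v=2: → [18,27); WM=14
i=5 t=19 v=5: → [18,27); WM=18; [9,18) fires=3
i=6 t=24 v=1: → [18,27); WM=18
i=7 t=27 v=5: → [27,36); WM=18
i=8 t=19 v=2: → [18,27); WM=26
i=9 t=16 v=7: DROP (t<26-0); WM=26
i=10 t=25 v=1: DROP (t<26-0); WM=26
i=11 t=31 v=1: → [27,36); WM=30; [18,27) fires=3
i=12 t=34 v=3: → [27,36); WM=30
i=13 t=37 v=2: → [36,45); WM=30
i=14 t=40 v=5: → [36,45); WM=39; [27,36) fires=3
i=15 t=47 v=6: → [45,54); WM=39
i=16 t=53 v=9: → [45,54); WM=39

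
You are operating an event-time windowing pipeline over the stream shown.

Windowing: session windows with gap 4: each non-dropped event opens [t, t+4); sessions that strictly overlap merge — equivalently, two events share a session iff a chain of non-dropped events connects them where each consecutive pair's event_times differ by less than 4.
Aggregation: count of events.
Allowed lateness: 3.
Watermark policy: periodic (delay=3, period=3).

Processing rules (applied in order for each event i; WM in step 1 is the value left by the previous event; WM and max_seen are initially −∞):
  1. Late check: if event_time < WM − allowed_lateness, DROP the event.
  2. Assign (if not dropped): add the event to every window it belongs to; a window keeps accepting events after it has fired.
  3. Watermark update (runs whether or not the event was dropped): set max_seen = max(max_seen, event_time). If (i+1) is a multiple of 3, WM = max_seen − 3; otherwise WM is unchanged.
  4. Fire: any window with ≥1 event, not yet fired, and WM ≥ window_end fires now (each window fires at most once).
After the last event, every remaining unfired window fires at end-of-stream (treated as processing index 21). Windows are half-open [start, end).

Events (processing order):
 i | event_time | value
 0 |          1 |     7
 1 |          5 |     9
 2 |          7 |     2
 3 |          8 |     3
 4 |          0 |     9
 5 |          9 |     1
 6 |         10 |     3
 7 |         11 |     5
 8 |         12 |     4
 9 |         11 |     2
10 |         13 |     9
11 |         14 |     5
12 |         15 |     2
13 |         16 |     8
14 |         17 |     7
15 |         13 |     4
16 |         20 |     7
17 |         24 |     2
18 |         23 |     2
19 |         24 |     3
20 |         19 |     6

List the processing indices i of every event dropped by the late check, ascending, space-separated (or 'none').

4

i=0 t=1 v=7: → [1,5); WM=−∞
i=1 t=5 v=9: → [5,9); WM=−∞
i=2 t=7 v=2: → [5,11); WM=4
i=3 t=8 v=3: → [5,12); WM=4
i=4 t=0 v=9: DROP (t<4-3); WM=4
i=5 t=9 v=1: → [5,13); WM=6
i=6 t=10 v=3: → [5,14); WM=6
i=7 t=11 v=5: → [5,15); WM=6
i=8 t=12 v=4: → [5,16); WM=9
i=9 t=11 v=2: → [5,16); WM=9
i=10 t=13 v=9: → [5,17); WM=9
i=11 t=14 v=5: → [5,18); WM=11
i=12 t=15 v=2: → [5,19); WM=11
i=13 t=16 v=8: → [5,20); WM=11
i=14 t=17 v=7: → [5,21); WM=14
i=15 t=13 v=4: → [5,21); WM=14
i=16 t=20 v=7: → [5,24); WM=14
i=17 t=24 v=2: → [24,28); WM=21
i=18 t=23 v=2: → [5,28); WM=21
i=19 t=24 v=3: → [5,28); WM=21
i=20 t=19 v=6: → [5,28); WM=21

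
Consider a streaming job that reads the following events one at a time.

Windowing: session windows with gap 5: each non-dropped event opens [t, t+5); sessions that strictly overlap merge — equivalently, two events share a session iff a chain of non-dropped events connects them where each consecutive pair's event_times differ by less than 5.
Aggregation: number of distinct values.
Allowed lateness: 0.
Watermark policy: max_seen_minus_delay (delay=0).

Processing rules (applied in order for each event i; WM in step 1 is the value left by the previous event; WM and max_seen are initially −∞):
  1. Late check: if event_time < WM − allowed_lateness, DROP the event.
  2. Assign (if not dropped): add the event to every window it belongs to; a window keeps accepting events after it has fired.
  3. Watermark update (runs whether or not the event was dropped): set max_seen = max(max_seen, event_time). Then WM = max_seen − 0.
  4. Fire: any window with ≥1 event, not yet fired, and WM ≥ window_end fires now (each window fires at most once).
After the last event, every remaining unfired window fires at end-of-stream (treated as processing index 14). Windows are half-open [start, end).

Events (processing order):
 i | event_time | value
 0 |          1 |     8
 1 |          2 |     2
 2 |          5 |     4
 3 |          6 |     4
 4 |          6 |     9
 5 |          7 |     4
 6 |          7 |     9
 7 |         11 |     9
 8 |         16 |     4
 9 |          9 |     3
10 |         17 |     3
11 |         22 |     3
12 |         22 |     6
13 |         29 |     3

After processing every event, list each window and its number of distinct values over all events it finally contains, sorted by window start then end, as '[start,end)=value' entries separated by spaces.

[1,16)=4 [16,22)=2 [22,27)=2 [29,34)=1

i=0 t=1 v=8: → [1,6); WM=1
i=1 t=2 v=2: → [1,7); WM=2
i=2 t=5 v=4: → [1,10); WM=5
i=3 t=6 v=4: → [1,11); WM=6
i=4 t=6 v=9: → [1,11); WM=6
i=5 t=7 v=4: → [1,12); WM=7
i=6 t=7 v=9: → [1,12); WM=7
i=7 t=11 v=9: → [1,16); WM=11
i=8 t=16 v=4: → [16,21); WM=16
i=9 t=9 v=3: DROP (t<16-0); WM=16
i=10 t=17 v=3: → [16,22); WM=17
i=11 t=22 v=3: → [22,27); WM=22
i=12 t=22 v=6: → [22,27); WM=22
i=13 t=29 v=3: → [29,34); WM=29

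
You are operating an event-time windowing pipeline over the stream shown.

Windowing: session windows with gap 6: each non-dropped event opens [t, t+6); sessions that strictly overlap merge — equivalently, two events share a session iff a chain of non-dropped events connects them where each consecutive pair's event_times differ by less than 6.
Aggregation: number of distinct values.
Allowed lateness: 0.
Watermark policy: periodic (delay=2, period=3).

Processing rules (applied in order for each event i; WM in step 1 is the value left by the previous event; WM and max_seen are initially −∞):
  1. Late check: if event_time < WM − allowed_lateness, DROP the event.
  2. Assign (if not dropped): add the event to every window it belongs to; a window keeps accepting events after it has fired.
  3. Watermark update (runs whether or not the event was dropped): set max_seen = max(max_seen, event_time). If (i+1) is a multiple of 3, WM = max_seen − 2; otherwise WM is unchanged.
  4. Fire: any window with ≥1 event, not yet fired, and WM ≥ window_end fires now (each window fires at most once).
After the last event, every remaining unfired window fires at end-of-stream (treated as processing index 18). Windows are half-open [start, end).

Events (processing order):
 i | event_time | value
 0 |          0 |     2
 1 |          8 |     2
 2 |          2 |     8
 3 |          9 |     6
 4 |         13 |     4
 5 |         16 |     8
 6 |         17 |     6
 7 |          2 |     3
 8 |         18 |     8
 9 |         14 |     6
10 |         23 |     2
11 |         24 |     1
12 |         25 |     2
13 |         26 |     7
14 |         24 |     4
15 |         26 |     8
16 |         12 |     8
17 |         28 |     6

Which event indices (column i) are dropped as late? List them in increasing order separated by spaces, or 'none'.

7 9 16

i=0 t=0 v=2: → [0,6); WM=−∞
i=1 t=8 v=2: → [8,14); WM=−∞
i=2 t=2 v=8: → [0,8); WM=6
i=3 t=9 v=6: → [8,15); WM=6
i=4 t=13 v=4: → [8,19); WM=6
i=5 t=16 v=8: → [8,22); WM=14
i=6 t=17 v=6: → [8,23); WM=14
i=7 t=2 v=3: DROP (t<14-0); WM=14
i=8 t=18 v=8: → [8,24); WM=16
i=9 t=14 v=6: DROP (t<16-0); WM=16
i=10 t=23 v=2: → [8,29); WM=16
i=11 t=24 v=1: → [8,30); WM=22
i=12 t=25 v=2: → [8,31); WM=22
i=13 t=26 v=7: → [8,32); WM=22
i=14 t=24 v=4: → [8,32); WM=24
i=15 t=26 v=8: → [8,32); WM=24
i=16 t=12 v=8: DROP (t<24-0); WM=24
i=17 t=28 v=6: → [8,34); WM=26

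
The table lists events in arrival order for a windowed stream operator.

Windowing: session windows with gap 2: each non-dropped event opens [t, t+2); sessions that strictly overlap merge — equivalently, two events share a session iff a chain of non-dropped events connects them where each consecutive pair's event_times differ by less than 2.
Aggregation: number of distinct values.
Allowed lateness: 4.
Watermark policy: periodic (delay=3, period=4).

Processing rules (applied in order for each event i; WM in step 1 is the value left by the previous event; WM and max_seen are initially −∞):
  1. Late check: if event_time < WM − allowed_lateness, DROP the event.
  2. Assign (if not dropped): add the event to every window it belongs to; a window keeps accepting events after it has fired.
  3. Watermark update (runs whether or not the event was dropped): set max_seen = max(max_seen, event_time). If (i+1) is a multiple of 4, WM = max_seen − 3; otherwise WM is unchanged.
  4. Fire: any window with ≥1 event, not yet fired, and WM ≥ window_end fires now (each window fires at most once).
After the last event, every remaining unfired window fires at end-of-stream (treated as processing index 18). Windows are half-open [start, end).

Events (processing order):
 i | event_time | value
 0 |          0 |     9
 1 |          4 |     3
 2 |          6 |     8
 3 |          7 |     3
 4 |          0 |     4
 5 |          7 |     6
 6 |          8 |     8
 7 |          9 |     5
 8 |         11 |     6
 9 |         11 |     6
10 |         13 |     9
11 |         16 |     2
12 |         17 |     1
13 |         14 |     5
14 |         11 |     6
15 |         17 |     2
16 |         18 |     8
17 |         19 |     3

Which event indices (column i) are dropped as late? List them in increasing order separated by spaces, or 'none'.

none

i=0 t=0 v=9: → [0,2); WM=−∞
i=1 t=4 v=3: → [4,6); WM=−∞
i=2 t=6 v=8: → [6,8); WM=−∞
i=3 t=7 v=3: → [6,9); WM=4
i=4 t=0 v=4: → [0,2); WM=4
i=5 t=7 v=6: → [6,9); WM=4
i=6 t=8 v=8: → [6,10); WM=4
i=7 t=9 v=5: → [6,11); WM=6
i=8 t=11 v=6: → [11,13); WM=6
i=9 t=11 v=6: → [11,13); WM=6
i=10 t=13 v=9: → [13,15); WM=6
i=11 t=16 v=2: → [16,18); WM=13
i=12 t=17 v=1: → [16,19); WM=13
i=13 t=14 v=5: → [13,16); WM=13
i=14 t=11 v=6: → [11,13); WM=13
i=15 t=17 v=2: → [16,19); WM=14
i=16 t=18 v=8: → [16,20); WM=14
i=17 t=19 v=3: → [16,21); WM=14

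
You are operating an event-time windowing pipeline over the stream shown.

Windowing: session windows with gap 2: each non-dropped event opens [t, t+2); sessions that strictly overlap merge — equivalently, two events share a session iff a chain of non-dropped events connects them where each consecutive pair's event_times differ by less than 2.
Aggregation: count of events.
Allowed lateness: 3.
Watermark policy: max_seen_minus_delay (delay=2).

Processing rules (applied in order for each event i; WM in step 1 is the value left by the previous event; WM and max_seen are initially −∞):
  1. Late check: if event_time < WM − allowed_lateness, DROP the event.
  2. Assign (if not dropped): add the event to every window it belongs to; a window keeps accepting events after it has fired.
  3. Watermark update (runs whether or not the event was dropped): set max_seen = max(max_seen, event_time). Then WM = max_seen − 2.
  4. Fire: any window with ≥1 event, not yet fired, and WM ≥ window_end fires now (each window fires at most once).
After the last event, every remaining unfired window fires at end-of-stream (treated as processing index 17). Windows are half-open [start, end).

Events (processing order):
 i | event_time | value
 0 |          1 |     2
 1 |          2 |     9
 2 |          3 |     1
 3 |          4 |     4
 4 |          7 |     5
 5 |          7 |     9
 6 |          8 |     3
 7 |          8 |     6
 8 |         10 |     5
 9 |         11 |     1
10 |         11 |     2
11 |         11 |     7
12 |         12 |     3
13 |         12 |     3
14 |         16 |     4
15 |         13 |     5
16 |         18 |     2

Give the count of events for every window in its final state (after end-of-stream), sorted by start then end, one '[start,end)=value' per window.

i=0 t=1 v=2: → [1,3); WM=-1
i=1 t=2 v=9: → [1,4); WM=0
i=2 t=3 v=1: → [1,5); WM=1
i=3 t=4 v=4: → [1,6); WM=2
i=4 t=7 v=5: → [7,9); WM=5
i=5 t=7 v=9: → [7,9); WM=5
i=6 t=8 v=3: → [7,10); WM=6
i=7 t=8 v=6: → [7,10); WM=6
i=8 t=10 v=5: → [10,12); WM=8
i=9 t=11 v=1: → [10,13); WM=9
i=10 t=11 v=2: → [10,13); WM=9
i=11 t=11 v=7: → [10,13); WM=9
i=12 t=12 v=3: → [10,14); WM=10
i=13 t=12 v=3: → [10,14); WM=10
i=14 t=16 v=4: → [16,18); WM=14
i=15 t=13 v=5: → [10,15); WM=14
i=16 t=18 v=2: → [18,20); WM=16

[1,6)=4 [7,10)=4 [10,15)=7 [16,18)=1 [18,20)=1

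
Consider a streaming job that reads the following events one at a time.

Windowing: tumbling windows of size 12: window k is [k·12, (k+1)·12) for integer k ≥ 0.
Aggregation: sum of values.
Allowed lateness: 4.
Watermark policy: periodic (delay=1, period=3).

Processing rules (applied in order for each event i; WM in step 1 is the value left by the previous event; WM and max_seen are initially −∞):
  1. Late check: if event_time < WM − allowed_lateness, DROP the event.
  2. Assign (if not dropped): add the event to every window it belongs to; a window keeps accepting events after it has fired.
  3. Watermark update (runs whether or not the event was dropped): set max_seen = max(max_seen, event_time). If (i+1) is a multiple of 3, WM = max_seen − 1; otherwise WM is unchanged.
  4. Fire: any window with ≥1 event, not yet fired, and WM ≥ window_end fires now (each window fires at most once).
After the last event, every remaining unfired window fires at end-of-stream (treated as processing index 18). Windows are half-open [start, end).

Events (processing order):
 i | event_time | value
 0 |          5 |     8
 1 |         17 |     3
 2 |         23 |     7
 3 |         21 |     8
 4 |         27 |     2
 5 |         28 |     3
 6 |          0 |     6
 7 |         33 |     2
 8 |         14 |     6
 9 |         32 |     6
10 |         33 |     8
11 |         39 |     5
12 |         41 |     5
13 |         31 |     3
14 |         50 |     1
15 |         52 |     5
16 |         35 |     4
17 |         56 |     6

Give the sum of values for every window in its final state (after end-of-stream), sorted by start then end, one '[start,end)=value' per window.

[0,12)=8 [12,24)=18 [24,36)=21 [36,48)=10 [48,60)=12

i=0 t=5 v=8: → [0,12); WM=−∞
i=1 t=17 v=3: → [12,24); WM=−∞
i=2 t=23 v=7: → [12,24); WM=22; [0,12) fires=8
i=3 t=21 v=8: → [12,24); WM=22
i=4 t=27 v=2: → [24,36); WM=22
i=5 t=28 v=3: → [24,36); WM=27; [12,24) fires=18
i=6 t=0 v=6: DROP (t<27-4); WM=27
i=7 t=33 v=2: → [24,36); WM=27
i=8 t=14 v=6: DROP (t<27-4); WM=32
i=9 t=32 v=6: → [24,36); WM=32
i=10 t=33 v=8: → [24,36); WM=32
i=11 t=39 v=5: → [36,48); WM=38; [24,36) fires=21
i=12 t=41 v=5: → [36,48); WM=38
i=13 t=31 v=3: DROP (t<38-4); WM=38
i=14 t=50 v=1: → [48,60); WM=49; [36,48) fires=10
i=15 t=52 v=5: → [48,60); WM=49
i=16 t=35 v=4: DROP (t<49-4); WM=49
i=17 t=56 v=6: → [48,60); WM=55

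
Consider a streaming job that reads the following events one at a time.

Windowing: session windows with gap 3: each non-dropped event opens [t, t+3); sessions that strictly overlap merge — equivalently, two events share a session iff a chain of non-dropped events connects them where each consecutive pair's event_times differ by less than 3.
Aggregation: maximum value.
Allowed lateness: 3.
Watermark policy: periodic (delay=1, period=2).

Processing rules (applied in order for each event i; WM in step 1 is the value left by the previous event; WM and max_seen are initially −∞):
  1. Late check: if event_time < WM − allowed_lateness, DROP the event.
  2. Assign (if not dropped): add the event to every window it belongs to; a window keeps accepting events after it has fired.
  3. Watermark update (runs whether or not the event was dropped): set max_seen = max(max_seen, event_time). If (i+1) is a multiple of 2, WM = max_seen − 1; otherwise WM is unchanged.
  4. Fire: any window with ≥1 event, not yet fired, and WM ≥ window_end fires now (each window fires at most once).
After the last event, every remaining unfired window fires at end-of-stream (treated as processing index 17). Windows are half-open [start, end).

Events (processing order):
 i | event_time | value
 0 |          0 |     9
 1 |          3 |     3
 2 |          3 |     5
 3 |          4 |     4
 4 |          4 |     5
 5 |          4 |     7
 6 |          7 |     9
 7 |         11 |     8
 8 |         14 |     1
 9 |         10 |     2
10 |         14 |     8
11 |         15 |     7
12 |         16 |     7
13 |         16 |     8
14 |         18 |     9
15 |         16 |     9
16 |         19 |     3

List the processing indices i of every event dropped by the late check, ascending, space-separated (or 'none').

i=0 t=0 v=9: → [0,3); WM=−∞
i=1 t=3 v=3: → [3,6); WM=2
i=2 t=3 v=5: → [3,6); WM=2
i=3 t=4 v=4: → [3,7); WM=3
i=4 t=4 v=5: → [3,7); WM=3
i=5 t=4 v=7: → [3,7); WM=3
i=6 t=7 v=9: → [7,10); WM=3
i=7 t=11 v=8: → [11,14); WM=10
i=8 t=14 v=1: → [14,17); WM=10
i=9 t=10 v=2: → [10,14); WM=13
i=10 t=14 v=8: → [14,17); WM=13
i=11 t=15 v=7: → [14,18); WM=14
i=12 t=16 v=7: → [14,19); WM=14
i=13 t=16 v=8: → [14,19); WM=15
i=14 t=18 v=9: → [14,21); WM=15
i=15 t=16 v=9: → [14,21); WM=17
i=16 t=19 v=3: → [14,22); WM=17

none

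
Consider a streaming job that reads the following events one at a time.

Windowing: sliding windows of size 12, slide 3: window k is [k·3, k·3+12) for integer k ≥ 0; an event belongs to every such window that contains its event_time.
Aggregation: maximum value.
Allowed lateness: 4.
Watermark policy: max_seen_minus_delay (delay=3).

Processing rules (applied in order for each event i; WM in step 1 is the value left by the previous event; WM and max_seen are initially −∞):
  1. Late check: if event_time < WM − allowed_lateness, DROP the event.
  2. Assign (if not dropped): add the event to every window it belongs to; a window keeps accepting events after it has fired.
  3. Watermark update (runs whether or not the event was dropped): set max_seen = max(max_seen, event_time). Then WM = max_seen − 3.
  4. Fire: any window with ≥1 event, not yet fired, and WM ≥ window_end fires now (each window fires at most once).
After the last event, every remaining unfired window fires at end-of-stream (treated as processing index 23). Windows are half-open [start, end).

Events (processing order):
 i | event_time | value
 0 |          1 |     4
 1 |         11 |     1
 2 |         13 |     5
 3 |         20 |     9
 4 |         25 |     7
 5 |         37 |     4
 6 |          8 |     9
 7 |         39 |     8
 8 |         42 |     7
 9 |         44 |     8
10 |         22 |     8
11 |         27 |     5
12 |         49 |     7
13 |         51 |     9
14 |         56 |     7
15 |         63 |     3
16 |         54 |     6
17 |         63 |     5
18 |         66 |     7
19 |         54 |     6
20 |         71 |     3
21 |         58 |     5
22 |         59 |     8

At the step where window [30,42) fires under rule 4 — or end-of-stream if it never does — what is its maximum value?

8

i=0 t=1 v=4: → [0,12); WM=-2
i=1 t=11 v=1: → [9,21),[6,18),[3,15),[0,12); WM=8
i=2 t=13 v=5: → [12,24),[9,21),[6,18),[3,15); WM=10
i=3 t=20 v=9: → [18,30),[15,27),[12,24),[9,21); WM=17; [0,12) fires=4 [3,15) fires=5
i=4 t=25 v=7: → [24,36),[21,33),[18,30),[15,27); WM=22; [6,18) fires=5 [9,21) fires=9
i=5 t=37 v=4: → [36,48),[33,45),[30,42),[27,39); WM=34; [12,24) fires=9 [15,27) fires=9 [18,30) fires=9 [21,33) fires=7
i=6 t=8 v=9: DROP (t<34-4); WM=34
i=7 t=39 v=8: → [39,51),[36,48),[33,45),[30,42); WM=36; [24,36) fires=7
i=8 t=42 v=7: → [42,54),[39,51),[36,48),[33,45); WM=39; [27,39) fires=4
i=9 t=44 v=8: → [42,54),[39,51),[36,48),[33,45); WM=41
i=10 t=22 v=8: DROP (t<41-4); WM=41
i=11 t=27 v=5: DROP (t<41-4); WM=41
i=12 t=49 v=7: → [48,60),[45,57),[42,54),[39,51); WM=46; [30,42) fires=8 [33,45) fires=8
i=13 t=51 v=9: → [51,63),[48,60),[45,57),[42,54); WM=48; [36,48) fires=8
i=14 t=56 v=7: → [54,66),[51,63),[48,60),[45,57); WM=53; [39,51) fires=8
i=15 t=63 v=3: → [63,75),[60,72),[57,69),[54,66); WM=60; [42,54) fires=9 [45,57) fires=9 [48,60) fires=9
i=16 t=54 v=6: DROP (t<60-4); WM=60
i=17 t=63 v=5: → [63,75),[60,72),[57,69),[54,66); WM=60
i=18 t=66 v=7: → [66,78),[63,75),[60,72),[57,69); WM=63; [51,63) fires=9
i=19 t=54 v=6: DROP (t<63-4); WM=63
i=20 t=71 v=3: → [69,81),[66,78),[63,75),[60,72); WM=68; [54,66) fires=7
i=21 t=58 v=5: DROP (t<68-4); WM=68
i=22 t=59 v=8: DROP (t<68-4); WM=68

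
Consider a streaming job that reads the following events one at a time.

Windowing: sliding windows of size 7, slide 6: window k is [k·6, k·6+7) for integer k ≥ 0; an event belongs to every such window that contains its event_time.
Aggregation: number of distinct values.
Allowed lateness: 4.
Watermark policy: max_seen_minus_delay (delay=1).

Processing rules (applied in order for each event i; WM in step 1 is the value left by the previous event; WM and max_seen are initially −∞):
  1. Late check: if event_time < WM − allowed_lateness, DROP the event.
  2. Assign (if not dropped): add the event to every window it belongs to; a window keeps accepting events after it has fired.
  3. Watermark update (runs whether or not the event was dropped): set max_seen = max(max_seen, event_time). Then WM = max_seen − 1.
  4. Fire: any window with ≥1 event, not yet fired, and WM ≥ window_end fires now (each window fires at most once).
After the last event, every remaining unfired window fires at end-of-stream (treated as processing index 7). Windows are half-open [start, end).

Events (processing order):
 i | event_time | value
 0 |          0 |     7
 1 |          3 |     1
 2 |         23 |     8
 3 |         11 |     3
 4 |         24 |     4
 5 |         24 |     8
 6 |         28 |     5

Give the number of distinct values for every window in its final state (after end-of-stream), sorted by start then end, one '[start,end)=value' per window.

[0,7)=2 [18,25)=2 [24,31)=3

i=0 t=0 v=7: → [0,7); WM=-1
i=1 t=3 v=1: → [0,7); WM=2
i=2 t=23 v=8: → [18,25); WM=22; [0,7) fires=2
i=3 t=11 v=3: DROP (t<22-4); WM=22
i=4 t=24 v=4: → [24,31),[18,25); WM=23
i=5 t=24 v=8: → [24,31),[18,25); WM=23
i=6 t=28 v=5: → [24,31); WM=27; [18,25) fires=2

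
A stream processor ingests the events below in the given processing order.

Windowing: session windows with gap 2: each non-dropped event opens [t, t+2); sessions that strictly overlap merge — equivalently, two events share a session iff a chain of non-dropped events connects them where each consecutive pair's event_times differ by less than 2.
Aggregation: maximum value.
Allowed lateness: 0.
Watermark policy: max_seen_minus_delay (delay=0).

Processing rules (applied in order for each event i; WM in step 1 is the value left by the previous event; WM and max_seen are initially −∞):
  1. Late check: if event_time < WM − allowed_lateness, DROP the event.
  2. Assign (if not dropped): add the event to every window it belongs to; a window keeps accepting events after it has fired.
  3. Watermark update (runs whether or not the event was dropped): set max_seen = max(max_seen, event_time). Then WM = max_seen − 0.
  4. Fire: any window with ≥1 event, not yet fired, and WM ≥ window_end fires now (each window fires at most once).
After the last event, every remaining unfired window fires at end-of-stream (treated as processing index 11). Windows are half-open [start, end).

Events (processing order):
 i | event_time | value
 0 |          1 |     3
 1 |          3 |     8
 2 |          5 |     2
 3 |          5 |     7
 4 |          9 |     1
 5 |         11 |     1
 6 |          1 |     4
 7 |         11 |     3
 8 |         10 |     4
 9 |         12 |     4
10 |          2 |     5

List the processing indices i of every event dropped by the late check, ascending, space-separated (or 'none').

6 8 10

i=0 t=1 v=3: → [1,3); WM=1
i=1 t=3 v=8: → [3,5); WM=3
i=2 t=5 v=2: → [5,7); WM=5
i=3 t=5 v=7: → [5,7); WM=5
i=4 t=9 v=1: → [9,11); WM=9
i=5 t=11 v=1: → [11,13); WM=11
i=6 t=1 v=4: DROP (t<11-0); WM=11
i=7 t=11 v=3: → [11,13); WM=11
i=8 t=10 v=4: DROP (t<11-0); WM=11
i=9 t=12 v=4: → [11,14); WM=12
i=10 t=2 v=5: DROP (t<12-0); WM=12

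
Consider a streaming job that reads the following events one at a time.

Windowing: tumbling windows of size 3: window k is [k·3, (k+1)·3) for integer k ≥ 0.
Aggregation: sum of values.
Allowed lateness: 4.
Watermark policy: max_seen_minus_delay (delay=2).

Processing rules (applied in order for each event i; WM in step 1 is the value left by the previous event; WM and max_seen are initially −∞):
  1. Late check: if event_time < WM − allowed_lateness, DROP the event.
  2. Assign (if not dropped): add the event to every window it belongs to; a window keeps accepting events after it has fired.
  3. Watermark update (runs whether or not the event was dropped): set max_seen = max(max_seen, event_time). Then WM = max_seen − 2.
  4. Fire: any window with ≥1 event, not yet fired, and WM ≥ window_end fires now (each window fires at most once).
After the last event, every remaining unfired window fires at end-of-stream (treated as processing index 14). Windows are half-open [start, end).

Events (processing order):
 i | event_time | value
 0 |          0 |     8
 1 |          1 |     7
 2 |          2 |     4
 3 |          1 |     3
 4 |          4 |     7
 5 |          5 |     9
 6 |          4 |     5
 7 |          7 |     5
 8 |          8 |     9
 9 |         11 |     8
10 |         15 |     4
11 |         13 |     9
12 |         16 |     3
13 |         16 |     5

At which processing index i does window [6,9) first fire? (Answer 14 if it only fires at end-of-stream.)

i=0 t=0 v=8: → [0,3); WM=-2
i=1 t=1 v=7: → [0,3); WM=-1
i=2 t=2 v=4: → [0,3); WM=0
i=3 t=1 v=3: → [0,3); WM=0
i=4 t=4 v=7: → [3,6); WM=2
i=5 t=5 v=9: → [3,6); WM=3; [0,3) fires=22
i=6 t=4 v=5: → [3,6); WM=3
i=7 t=7 v=5: → [6,9); WM=5
i=8 t=8 v=9: → [6,9); WM=6; [3,6) fires=21
i=9 t=11 v=8: → [9,12); WM=9; [6,9) fires=14
i=10 t=15 v=4: → [15,18); WM=13; [9,12) fires=8
i=11 t=13 v=9: → [12,15); WM=13
i=12 t=16 v=3: → [15,18); WM=14
i=13 t=16 v=5: → [15,18); WM=14

9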